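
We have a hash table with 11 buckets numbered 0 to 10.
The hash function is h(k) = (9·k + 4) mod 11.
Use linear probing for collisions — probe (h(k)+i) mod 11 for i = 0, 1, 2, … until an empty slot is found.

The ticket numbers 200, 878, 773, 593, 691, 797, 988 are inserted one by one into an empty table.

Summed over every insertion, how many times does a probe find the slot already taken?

6

Insert 200: h=0, slot 0 empty → index 0.
Insert 878: h=8, slot 8 empty → index 8.
Insert 773: h=9, slot 9 empty → index 9.
Insert 593: h=6, slot 6 empty → index 6.
Insert 691: h=8, slots 8,9 occupied → index 10.
Insert 797: h=5, slot 5 empty → index 5.
Insert 988: h=8, slots 8,9,10,0 occupied → index 1.
Table: [200, 988, ., ., ., 797, 593, ., 878, 773, 691]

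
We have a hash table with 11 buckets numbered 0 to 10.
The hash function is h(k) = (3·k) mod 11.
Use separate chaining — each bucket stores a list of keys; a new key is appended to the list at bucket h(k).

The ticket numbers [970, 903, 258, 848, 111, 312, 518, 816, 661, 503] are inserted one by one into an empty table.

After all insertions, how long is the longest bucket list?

5

970 → bucket 6
903 → bucket 3
258 → bucket 4
848 → bucket 3 (collision)
111 → bucket 3 (collision)
312 → bucket 1
518 → bucket 3 (collision)
816 → bucket 6 (collision)
661 → bucket 3 (collision)
503 → bucket 2
Final buckets:
0: .
1: 312
2: 503
3: 903 -> 848 -> 111 -> 518 -> 661
4: 258
5: .
6: 970 -> 816
7: .
8: .
9: .
10: .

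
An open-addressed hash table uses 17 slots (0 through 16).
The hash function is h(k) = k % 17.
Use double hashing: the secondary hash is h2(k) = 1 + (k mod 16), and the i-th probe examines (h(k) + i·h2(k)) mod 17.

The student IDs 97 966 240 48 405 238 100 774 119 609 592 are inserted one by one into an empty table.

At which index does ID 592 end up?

4

97: h=12 => slot 12
966: h=14 => slot 14
240: h=2 => slot 2
48: h=14, h2=1, probe 14,15 => slot 15
405: h=14, h2=6, probe 14,3 => slot 3
238: h=0 => slot 0
100: h=15, h2=5, probe 15,3,8 => slot 8
774: h=9 => slot 9
119: h=0, h2=8, probe 0,8,16 => slot 16
609: h=14, h2=2, probe 14,16,1 => slot 1
592: h=14, h2=1, probe 14,15,16,0,1,2,3,4 => slot 4
Table: [238, 609, 240, 405, 592, -, -, -, 100, 774, -, -, 97, -, 966, 48, 119]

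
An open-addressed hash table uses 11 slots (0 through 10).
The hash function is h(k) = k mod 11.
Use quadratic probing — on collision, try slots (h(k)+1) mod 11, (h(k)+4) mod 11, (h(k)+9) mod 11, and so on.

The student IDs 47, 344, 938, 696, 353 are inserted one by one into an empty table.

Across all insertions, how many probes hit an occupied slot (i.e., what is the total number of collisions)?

7

47: h=3 → slot 3
344: h=3, probe 3,4 → slot 4
938: h=3, probe 3,4,7 → slot 7
696: h=3, probe 3,4,7,1 → slot 1
353: h=1, probe 1,2 → slot 2
Table: [—, 696, 353, 47, 344, —, —, 938, —, —, —]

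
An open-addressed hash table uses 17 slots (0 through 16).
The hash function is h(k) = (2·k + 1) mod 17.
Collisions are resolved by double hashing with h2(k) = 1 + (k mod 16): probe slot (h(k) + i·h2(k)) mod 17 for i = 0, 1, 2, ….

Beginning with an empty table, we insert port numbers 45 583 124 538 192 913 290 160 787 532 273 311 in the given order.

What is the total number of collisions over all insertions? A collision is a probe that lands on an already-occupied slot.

9

45 hashes to 6; slot 6 is free => place at 6.
583 hashes to 11; slot 11 is free => place at 11.
124 hashes to 11, h2=13; 11 taken => place at 7.
538 hashes to 6, h2=11; 6 taken => place at 0.
192 hashes to 11, h2=1; 11 taken => place at 12.
913 hashes to 8; slot 8 is free => place at 8.
290 hashes to 3; slot 3 is free => place at 3.
160 hashes to 15; slot 15 is free => place at 15.
787 hashes to 11, h2=4; 11,15 taken => place at 2.
532 hashes to 11, h2=5; 11 taken => place at 16.
273 hashes to 3, h2=2; 3 taken => place at 5.
311 hashes to 11, h2=8; 11,2 taken => place at 10.
Table: [538, ∅, 787, 290, ∅, 273, 45, 124, 913, ∅, 311, 583, 192, ∅, ∅, 160, 532]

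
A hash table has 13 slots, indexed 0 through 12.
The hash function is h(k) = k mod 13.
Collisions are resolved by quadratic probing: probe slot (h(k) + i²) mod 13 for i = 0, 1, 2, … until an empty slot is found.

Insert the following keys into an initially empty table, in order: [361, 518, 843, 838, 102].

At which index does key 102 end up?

361: h=10 -> slot 10
518: h=11 -> slot 11
843: h=11, probe 11,12 -> slot 12
838: h=6 -> slot 6
102: h=11, probe 11,12,2 -> slot 2
Table: [∅, ∅, 102, ∅, ∅, ∅, 838, ∅, ∅, ∅, 361, 518, 843]

2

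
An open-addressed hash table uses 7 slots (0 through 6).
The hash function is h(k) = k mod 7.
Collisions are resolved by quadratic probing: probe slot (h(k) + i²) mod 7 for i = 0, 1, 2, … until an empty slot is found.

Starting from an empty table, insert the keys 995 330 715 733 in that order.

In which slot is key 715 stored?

5

995 hashes to 1; slot 1 is free => place at 1.
330 hashes to 1; 1 taken => place at 2.
715 hashes to 1; 1,2 taken => place at 5.
733 hashes to 5; 5 taken => place at 6.
Table: [∅, 995, 330, ∅, ∅, 715, 733]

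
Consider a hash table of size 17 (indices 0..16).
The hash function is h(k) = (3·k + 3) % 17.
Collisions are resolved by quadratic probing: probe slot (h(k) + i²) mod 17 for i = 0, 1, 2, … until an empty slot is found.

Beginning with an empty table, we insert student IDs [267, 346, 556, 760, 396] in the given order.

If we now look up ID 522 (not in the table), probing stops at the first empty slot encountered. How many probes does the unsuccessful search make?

267: h=5 => slot 5
346: h=4 => slot 4
556: h=5, probe 5,6 => slot 6
760: h=5, probe 5,6,9 => slot 9
396: h=1 => slot 1
Table: [-, 396, -, -, 346, 267, 556, -, -, 760, -, -, -, -, -, -, -]
Lookup 522: h=5, probe 5,6,9,14 → slot 14 empty, not found.

4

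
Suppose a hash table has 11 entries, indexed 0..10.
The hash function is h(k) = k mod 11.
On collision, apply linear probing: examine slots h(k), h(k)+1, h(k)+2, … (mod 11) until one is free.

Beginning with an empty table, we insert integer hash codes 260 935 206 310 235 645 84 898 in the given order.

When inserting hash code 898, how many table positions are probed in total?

6

Insert 260: h=7, slot 7 empty → index 7.
Insert 935: h=0, slot 0 empty → index 0.
Insert 206: h=8, slot 8 empty → index 8.
Insert 310: h=2, slot 2 empty → index 2.
Insert 235: h=4, slot 4 empty → index 4.
Insert 645: h=7, slots 7,8 occupied → index 9.
Insert 84: h=7, slots 7,8,9 occupied → index 10.
Insert 898: h=7, slots 7,8,9,10,0 occupied → index 1.
Table: [935, 898, 310, -, 235, -, -, 260, 206, 645, 84]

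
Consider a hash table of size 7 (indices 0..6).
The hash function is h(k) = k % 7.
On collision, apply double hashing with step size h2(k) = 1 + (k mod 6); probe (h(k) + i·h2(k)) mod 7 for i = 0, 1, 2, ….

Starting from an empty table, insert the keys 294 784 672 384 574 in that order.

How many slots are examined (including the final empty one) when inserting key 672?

2

294 hashes to 0; slot 0 is free => place at 0.
784 hashes to 0, h2=5; 0 taken => place at 5.
672 hashes to 0, h2=1; 0 taken => place at 1.
384 hashes to 6; slot 6 is free => place at 6.
574 hashes to 0, h2=5; 0,5 taken => place at 3.
Table: [294, 672, —, 574, —, 784, 384]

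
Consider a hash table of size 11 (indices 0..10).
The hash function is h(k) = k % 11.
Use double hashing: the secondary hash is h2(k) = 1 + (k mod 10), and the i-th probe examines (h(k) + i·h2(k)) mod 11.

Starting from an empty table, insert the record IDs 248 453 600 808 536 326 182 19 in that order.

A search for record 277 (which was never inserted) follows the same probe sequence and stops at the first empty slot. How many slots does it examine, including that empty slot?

2

248: h=6 => slot 6
453: h=2 => slot 2
600: h=6, h2=1, probe 6,7 => slot 7
808: h=5 => slot 5
536: h=8 => slot 8
326: h=7, h2=7, probe 7,3 => slot 3
182: h=6, h2=3, probe 6,9 => slot 9
19: h=8, h2=10, probe 8,7,6,5,4 => slot 4
Table: [∅, ∅, 453, 326, 19, 808, 248, 600, 536, 182, ∅]
Lookup 277: h=2, h2=8, probe 2,10 → slot 10 empty, not found.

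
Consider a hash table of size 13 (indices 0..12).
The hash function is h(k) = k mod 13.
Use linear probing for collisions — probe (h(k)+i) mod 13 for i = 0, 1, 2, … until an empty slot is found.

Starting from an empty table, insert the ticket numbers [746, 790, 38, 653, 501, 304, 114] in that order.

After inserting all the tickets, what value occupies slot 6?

746 hashes to 5; slot 5 is free -> place at 5.
790 hashes to 10; slot 10 is free -> place at 10.
38 hashes to 12; slot 12 is free -> place at 12.
653 hashes to 3; slot 3 is free -> place at 3.
501 hashes to 7; slot 7 is free -> place at 7.
304 hashes to 5; 5 taken -> place at 6.
114 hashes to 10; 10 taken -> place at 11.
Table: [—, —, —, 653, —, 746, 304, 501, —, —, 790, 114, 38]

304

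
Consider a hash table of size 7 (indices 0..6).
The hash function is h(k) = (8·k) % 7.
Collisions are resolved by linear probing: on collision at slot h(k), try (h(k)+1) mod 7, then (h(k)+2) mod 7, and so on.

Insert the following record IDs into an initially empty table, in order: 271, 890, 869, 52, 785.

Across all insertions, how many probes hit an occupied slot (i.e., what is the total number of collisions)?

4

271: h=5 -> slot 5
890: h=1 -> slot 1
869: h=1, probe 1,2 -> slot 2
52: h=3 -> slot 3
785: h=1, probe 1,2,3,4 -> slot 4
Table: [., 890, 869, 52, 785, 271, .]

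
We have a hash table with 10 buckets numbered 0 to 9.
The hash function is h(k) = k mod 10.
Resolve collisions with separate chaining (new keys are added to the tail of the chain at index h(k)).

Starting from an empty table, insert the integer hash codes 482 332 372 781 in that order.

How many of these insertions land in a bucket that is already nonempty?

482 → bucket 2
332 → bucket 2 (collision)
372 → bucket 2 (collision)
781 → bucket 1
Final buckets:
0: —
1: 781
2: 482 -> 332 -> 372
3: —
4: —
5: —
6: —
7: —
8: —
9: —

2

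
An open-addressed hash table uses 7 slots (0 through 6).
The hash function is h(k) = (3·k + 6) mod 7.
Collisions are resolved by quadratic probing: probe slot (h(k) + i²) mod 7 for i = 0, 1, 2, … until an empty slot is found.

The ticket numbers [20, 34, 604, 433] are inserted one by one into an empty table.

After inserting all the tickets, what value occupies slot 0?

433

20: h=3 → slot 3
34: h=3, probe 3,4 → slot 4
604: h=5 → slot 5
433: h=3, probe 3,4,0 → slot 0
Table: [433, ., ., 20, 34, 604, .]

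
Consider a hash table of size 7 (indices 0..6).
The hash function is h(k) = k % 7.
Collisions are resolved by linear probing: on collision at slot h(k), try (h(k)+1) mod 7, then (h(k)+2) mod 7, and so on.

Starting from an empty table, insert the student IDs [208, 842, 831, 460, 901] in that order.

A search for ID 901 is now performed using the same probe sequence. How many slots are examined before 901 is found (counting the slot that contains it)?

Insert 208: h=5, slot 5 empty => index 5.
Insert 842: h=2, slot 2 empty => index 2.
Insert 831: h=5, slot 5 occupied => index 6.
Insert 460: h=5, slots 5,6 occupied => index 0.
Insert 901: h=5, slots 5,6,0 occupied => index 1.
Table: [460, 901, 842, —, —, 208, 831]
Lookup 901: h=5, probe 5,6,0,1 → found at 1.

4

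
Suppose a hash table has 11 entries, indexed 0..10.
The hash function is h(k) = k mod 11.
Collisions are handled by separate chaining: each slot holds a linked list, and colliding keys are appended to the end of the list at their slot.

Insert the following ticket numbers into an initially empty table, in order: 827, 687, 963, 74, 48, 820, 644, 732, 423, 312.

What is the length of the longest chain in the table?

827 → bucket 2
687 → bucket 5
963 → bucket 6
74 → bucket 8
48 → bucket 4
820 → bucket 6 (collision)
644 → bucket 6 (collision)
732 → bucket 6 (collision)
423 → bucket 5 (collision)
312 → bucket 4 (collision)
Final buckets:
0: .
1: .
2: 827
3: .
4: 48 -> 312
5: 687 -> 423
6: 963 -> 820 -> 644 -> 732
7: .
8: 74
9: .
10: .

4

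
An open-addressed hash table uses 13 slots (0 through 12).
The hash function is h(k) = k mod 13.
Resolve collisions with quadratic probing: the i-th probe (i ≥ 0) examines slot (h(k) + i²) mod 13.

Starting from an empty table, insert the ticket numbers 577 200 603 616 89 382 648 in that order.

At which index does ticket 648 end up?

Insert 577: h=5, slot 5 empty -> index 5.
Insert 200: h=5, slot 5 occupied -> index 6.
Insert 603: h=5, slots 5,6 occupied -> index 9.
Insert 616: h=5, slots 5,6,9 occupied -> index 1.
Insert 89: h=11, slot 11 empty -> index 11.
Insert 382: h=5, slots 5,6,9,1 occupied -> index 8.
Insert 648: h=11, slot 11 occupied -> index 12.
Table: [—, 616, —, —, —, 577, 200, —, 382, 603, —, 89, 648]

12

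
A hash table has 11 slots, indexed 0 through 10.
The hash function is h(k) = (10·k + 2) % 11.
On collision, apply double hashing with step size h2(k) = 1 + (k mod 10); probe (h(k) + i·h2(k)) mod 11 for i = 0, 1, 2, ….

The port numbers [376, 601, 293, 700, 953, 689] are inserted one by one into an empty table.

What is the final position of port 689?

5

Insert 376: h=0, slot 0 empty => index 0.
Insert 601: h=6, slot 6 empty => index 6.
Insert 293: h=6, h2=4, slot 6 occupied => index 10.
Insert 700: h=6, h2=1, slot 6 occupied => index 7.
Insert 953: h=6, h2=4, slots 6,10 occupied => index 3.
Insert 689: h=6, h2=10, slot 6 occupied => index 5.
Table: [376, —, —, 953, —, 689, 601, 700, —, —, 293]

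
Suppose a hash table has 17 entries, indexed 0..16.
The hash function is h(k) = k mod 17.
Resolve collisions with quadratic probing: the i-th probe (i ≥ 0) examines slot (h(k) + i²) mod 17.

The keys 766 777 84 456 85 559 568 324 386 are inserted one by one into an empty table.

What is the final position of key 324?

766: h=1 -> slot 1
777: h=12 -> slot 12
84: h=16 -> slot 16
456: h=14 -> slot 14
85: h=0 -> slot 0
559: h=15 -> slot 15
568: h=7 -> slot 7
324: h=1, probe 1,2 -> slot 2
386: h=12, probe 12,13 -> slot 13
Table: [85, 766, 324, _, _, _, _, 568, _, _, _, _, 777, 386, 456, 559, 84]

2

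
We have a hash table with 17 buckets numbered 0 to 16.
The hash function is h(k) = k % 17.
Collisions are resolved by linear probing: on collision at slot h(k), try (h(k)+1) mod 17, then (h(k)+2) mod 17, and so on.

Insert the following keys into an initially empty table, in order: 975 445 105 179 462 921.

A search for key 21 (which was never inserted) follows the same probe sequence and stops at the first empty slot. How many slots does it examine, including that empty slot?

5

975 hashes to 6; slot 6 is free → place at 6.
445 hashes to 3; slot 3 is free → place at 3.
105 hashes to 3; 3 taken → place at 4.
179 hashes to 9; slot 9 is free → place at 9.
462 hashes to 3; 3,4 taken → place at 5.
921 hashes to 3; 3,4,5,6 taken → place at 7.
Table: [_, _, _, 445, 105, 462, 975, 921, _, 179, _, _, _, _, _, _, _]
Lookup 21: h=4, probe 4,5,6,7,8 → slot 8 empty, not found.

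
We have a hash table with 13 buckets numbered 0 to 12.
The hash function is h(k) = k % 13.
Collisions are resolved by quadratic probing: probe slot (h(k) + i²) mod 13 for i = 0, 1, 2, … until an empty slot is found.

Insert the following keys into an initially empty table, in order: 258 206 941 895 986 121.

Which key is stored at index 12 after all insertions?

258: h=11 → slot 11
206: h=11, probe 11,12 → slot 12
941: h=5 → slot 5
895: h=11, probe 11,12,2 → slot 2
986: h=11, probe 11,12,2,7 → slot 7
121: h=4 → slot 4
Table: [∅, ∅, 895, ∅, 121, 941, ∅, 986, ∅, ∅, ∅, 258, 206]

206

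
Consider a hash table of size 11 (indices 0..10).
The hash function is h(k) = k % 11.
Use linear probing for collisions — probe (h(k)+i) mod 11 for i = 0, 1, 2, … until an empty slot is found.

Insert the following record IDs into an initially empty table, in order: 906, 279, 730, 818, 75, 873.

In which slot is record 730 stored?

6

906 hashes to 4; slot 4 is free -> place at 4.
279 hashes to 4; 4 taken -> place at 5.
730 hashes to 4; 4,5 taken -> place at 6.
818 hashes to 4; 4,5,6 taken -> place at 7.
75 hashes to 9; slot 9 is free -> place at 9.
873 hashes to 4; 4,5,6,7 taken -> place at 8.
Table: [∅, ∅, ∅, ∅, 906, 279, 730, 818, 873, 75, ∅]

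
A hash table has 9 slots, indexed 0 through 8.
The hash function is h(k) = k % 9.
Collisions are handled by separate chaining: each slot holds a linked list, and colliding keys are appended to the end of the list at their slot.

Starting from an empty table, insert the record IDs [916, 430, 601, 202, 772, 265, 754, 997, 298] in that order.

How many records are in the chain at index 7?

Insert 916: h=7, bucket 7 empty -> new chain.
Insert 430: h=7, bucket 7 nonempty -> append to chain.
Insert 601: h=7, bucket 7 nonempty -> append to chain.
Insert 202: h=4, bucket 4 empty -> new chain.
Insert 772: h=7, bucket 7 nonempty -> append to chain.
Insert 265: h=4, bucket 4 nonempty -> append to chain.
Insert 754: h=7, bucket 7 nonempty -> append to chain.
Insert 997: h=7, bucket 7 nonempty -> append to chain.
Insert 298: h=1, bucket 1 empty -> new chain.
Final buckets:
0: —
1: 298
2: —
3: —
4: 202 -> 265
5: —
6: —
7: 916 -> 430 -> 601 -> 772 -> 754 -> 997
8: —

6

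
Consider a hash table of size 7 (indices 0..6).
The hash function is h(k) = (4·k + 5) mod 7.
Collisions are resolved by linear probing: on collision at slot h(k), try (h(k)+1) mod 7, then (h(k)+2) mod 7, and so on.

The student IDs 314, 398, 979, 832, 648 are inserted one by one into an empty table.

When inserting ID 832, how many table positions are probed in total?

4

314: h=1 => slot 1
398: h=1, probe 1,2 => slot 2
979: h=1, probe 1,2,3 => slot 3
832: h=1, probe 1,2,3,4 => slot 4
648: h=0 => slot 0
Table: [648, 314, 398, 979, 832, ., .]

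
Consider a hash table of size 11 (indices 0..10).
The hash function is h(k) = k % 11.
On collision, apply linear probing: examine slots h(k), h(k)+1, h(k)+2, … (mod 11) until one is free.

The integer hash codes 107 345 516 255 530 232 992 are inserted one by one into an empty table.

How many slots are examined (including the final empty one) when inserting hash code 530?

107: h=8 => slot 8
345: h=4 => slot 4
516: h=10 => slot 10
255: h=2 => slot 2
530: h=2, probe 2,3 => slot 3
232: h=1 => slot 1
992: h=2, probe 2,3,4,5 => slot 5
Table: [∅, 232, 255, 530, 345, 992, ∅, ∅, 107, ∅, 516]

2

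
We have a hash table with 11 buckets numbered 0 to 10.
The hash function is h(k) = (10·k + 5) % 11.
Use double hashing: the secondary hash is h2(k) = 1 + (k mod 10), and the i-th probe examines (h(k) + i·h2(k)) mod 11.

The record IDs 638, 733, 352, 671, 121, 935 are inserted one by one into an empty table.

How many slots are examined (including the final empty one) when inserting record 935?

Insert 638: h=5, slot 5 empty -> index 5.
Insert 733: h=9, slot 9 empty -> index 9.
Insert 352: h=5, h2=3, slot 5 occupied -> index 8.
Insert 671: h=5, h2=2, slot 5 occupied -> index 7.
Insert 121: h=5, h2=2, slots 5,7,9 occupied -> index 0.
Insert 935: h=5, h2=6, slots 5,0 occupied -> index 6.
Table: [121, ∅, ∅, ∅, ∅, 638, 935, 671, 352, 733, ∅]

3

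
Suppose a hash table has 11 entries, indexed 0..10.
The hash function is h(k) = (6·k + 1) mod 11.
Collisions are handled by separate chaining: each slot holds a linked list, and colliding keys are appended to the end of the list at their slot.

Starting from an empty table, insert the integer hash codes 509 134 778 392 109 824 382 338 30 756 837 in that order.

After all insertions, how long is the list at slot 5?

Insert 509: h=8, bucket 8 empty -> new chain.
Insert 134: h=2, bucket 2 empty -> new chain.
Insert 778: h=5, bucket 5 empty -> new chain.
Insert 392: h=10, bucket 10 empty -> new chain.
Insert 109: h=6, bucket 6 empty -> new chain.
Insert 824: h=6, bucket 6 nonempty -> append to chain.
Insert 382: h=5, bucket 5 nonempty -> append to chain.
Insert 338: h=5, bucket 5 nonempty -> append to chain.
Insert 30: h=5, bucket 5 nonempty -> append to chain.
Insert 756: h=5, bucket 5 nonempty -> append to chain.
Insert 837: h=7, bucket 7 empty -> new chain.
Final buckets:
0: -
1: -
2: 134
3: -
4: -
5: 778 -> 382 -> 338 -> 30 -> 756
6: 109 -> 824
7: 837
8: 509
9: -
10: 392

5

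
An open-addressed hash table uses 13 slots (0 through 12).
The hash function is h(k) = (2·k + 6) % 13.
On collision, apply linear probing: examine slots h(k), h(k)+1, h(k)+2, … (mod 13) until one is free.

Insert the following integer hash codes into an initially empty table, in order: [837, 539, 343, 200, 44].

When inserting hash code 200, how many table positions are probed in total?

837: h=3 => slot 3
539: h=5 => slot 5
343: h=3, probe 3,4 => slot 4
200: h=3, probe 3,4,5,6 => slot 6
44: h=3, probe 3,4,5,6,7 => slot 7
Table: [-, -, -, 837, 343, 539, 200, 44, -, -, -, -, -]

4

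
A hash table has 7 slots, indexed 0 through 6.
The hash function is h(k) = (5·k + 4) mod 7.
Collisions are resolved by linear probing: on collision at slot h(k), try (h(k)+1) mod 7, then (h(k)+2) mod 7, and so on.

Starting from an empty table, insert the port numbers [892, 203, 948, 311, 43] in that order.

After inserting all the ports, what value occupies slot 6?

948

Insert 892: h=5, slot 5 empty -> index 5.
Insert 203: h=4, slot 4 empty -> index 4.
Insert 948: h=5, slot 5 occupied -> index 6.
Insert 311: h=5, slots 5,6 occupied -> index 0.
Insert 43: h=2, slot 2 empty -> index 2.
Table: [311, ∅, 43, ∅, 203, 892, 948]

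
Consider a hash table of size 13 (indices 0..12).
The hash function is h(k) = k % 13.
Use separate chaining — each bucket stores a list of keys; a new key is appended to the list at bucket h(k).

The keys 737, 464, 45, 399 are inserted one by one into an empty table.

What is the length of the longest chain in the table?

Insert 737: h=9, bucket 9 empty -> new chain.
Insert 464: h=9, bucket 9 nonempty -> append to chain.
Insert 45: h=6, bucket 6 empty -> new chain.
Insert 399: h=9, bucket 9 nonempty -> append to chain.
Final buckets:
0: ∅
1: ∅
2: ∅
3: ∅
4: ∅
5: ∅
6: 45
7: ∅
8: ∅
9: 737 -> 464 -> 399
10: ∅
11: ∅
12: ∅

3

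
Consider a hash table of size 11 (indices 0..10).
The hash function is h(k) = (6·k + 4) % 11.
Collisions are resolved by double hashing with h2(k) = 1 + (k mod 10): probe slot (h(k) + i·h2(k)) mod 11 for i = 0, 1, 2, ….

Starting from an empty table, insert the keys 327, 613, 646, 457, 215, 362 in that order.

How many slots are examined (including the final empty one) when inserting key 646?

Insert 327: h=8, slot 8 empty → index 8.
Insert 613: h=8, h2=4, slot 8 occupied → index 1.
Insert 646: h=8, h2=7, slot 8 occupied → index 4.
Insert 457: h=7, slot 7 empty → index 7.
Insert 215: h=7, h2=6, slot 7 occupied → index 2.
Insert 362: h=9, slot 9 empty → index 9.
Table: [∅, 613, 215, ∅, 646, ∅, ∅, 457, 327, 362, ∅]

2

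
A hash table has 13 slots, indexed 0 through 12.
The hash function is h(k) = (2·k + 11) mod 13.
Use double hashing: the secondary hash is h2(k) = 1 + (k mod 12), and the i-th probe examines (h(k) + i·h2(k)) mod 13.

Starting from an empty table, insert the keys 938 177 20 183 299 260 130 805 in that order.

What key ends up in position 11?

938: h=2 => slot 2
177: h=1 => slot 1
20: h=12 => slot 12
183: h=0 => slot 0
299: h=11 => slot 11
260: h=11, h2=9, probe 11,7 => slot 7
130: h=11, h2=11, probe 11,9 => slot 9
805: h=9, h2=2, probe 9,11,0,2,4 => slot 4
Table: [183, 177, 938, -, 805, -, -, 260, -, 130, -, 299, 20]

299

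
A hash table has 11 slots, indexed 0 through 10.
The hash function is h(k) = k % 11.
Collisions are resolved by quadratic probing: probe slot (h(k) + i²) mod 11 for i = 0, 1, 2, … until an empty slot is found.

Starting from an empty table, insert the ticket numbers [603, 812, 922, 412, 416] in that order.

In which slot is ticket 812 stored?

10

603 hashes to 9; slot 9 is free → place at 9.
812 hashes to 9; 9 taken → place at 10.
922 hashes to 9; 9,10 taken → place at 2.
412 hashes to 5; slot 5 is free → place at 5.
416 hashes to 9; 9,10,2 taken → place at 7.
Table: [—, —, 922, —, —, 412, —, 416, —, 603, 812]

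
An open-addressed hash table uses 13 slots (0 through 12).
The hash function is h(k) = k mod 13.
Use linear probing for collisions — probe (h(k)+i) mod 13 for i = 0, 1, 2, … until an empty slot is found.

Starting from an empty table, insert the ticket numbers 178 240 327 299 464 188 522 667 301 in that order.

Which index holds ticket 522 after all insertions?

3

178 hashes to 9; slot 9 is free → place at 9.
240 hashes to 6; slot 6 is free → place at 6.
327 hashes to 2; slot 2 is free → place at 2.
299 hashes to 0; slot 0 is free → place at 0.
464 hashes to 9; 9 taken → place at 10.
188 hashes to 6; 6 taken → place at 7.
522 hashes to 2; 2 taken → place at 3.
667 hashes to 4; slot 4 is free → place at 4.
301 hashes to 2; 2,3,4 taken → place at 5.
Table: [299, —, 327, 522, 667, 301, 240, 188, —, 178, 464, —, —]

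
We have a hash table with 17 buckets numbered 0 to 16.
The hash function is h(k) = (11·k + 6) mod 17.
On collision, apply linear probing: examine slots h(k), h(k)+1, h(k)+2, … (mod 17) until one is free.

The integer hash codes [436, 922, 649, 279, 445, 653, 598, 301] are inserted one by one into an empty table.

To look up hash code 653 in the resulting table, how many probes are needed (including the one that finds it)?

Insert 436: h=8, slot 8 empty -> index 8.
Insert 922: h=16, slot 16 empty -> index 16.
Insert 649: h=5, slot 5 empty -> index 5.
Insert 279: h=15, slot 15 empty -> index 15.
Insert 445: h=5, slot 5 occupied -> index 6.
Insert 653: h=15, slots 15,16 occupied -> index 0.
Insert 598: h=5, slots 5,6 occupied -> index 7.
Insert 301: h=2, slot 2 empty -> index 2.
Table: [653, -, 301, -, -, 649, 445, 598, 436, -, -, -, -, -, -, 279, 922]
Lookup 653: h=15, probe 15,16,0 → found at 0.

3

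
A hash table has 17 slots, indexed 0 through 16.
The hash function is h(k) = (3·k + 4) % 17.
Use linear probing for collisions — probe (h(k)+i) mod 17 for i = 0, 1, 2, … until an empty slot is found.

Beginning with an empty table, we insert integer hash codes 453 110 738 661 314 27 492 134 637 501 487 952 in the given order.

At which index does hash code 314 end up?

Insert 453: h=3, slot 3 empty => index 3.
Insert 110: h=11, slot 11 empty => index 11.
Insert 738: h=8, slot 8 empty => index 8.
Insert 661: h=15, slot 15 empty => index 15.
Insert 314: h=11, slot 11 occupied => index 12.
Insert 27: h=0, slot 0 empty => index 0.
Insert 492: h=1, slot 1 empty => index 1.
Insert 134: h=15, slot 15 occupied => index 16.
Insert 637: h=11, slots 11,12 occupied => index 13.
Insert 501: h=11, slots 11,12,13 occupied => index 14.
Insert 487: h=3, slot 3 occupied => index 4.
Insert 952: h=4, slot 4 occupied => index 5.
Table: [27, 492, -, 453, 487, 952, -, -, 738, -, -, 110, 314, 637, 501, 661, 134]

12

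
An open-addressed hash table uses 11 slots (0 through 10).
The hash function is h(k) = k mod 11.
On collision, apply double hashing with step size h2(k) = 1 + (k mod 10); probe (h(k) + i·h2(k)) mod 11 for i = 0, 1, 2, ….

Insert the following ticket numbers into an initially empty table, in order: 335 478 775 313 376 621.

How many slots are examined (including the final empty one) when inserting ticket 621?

2

335: h=5 → slot 5
478: h=5, h2=9, probe 5,3 → slot 3
775: h=5, h2=6, probe 5,0 → slot 0
313: h=5, h2=4, probe 5,9 → slot 9
376: h=2 → slot 2
621: h=5, h2=2, probe 5,7 → slot 7
Table: [775, -, 376, 478, -, 335, -, 621, -, 313, -]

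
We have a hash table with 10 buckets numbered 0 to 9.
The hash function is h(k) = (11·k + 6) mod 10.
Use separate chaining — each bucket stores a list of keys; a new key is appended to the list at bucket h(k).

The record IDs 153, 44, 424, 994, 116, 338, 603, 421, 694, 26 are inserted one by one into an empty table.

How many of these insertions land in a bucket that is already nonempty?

153 -> bucket 9
44 -> bucket 0
424 -> bucket 0 (collision)
994 -> bucket 0 (collision)
116 -> bucket 2
338 -> bucket 4
603 -> bucket 9 (collision)
421 -> bucket 7
694 -> bucket 0 (collision)
26 -> bucket 2 (collision)
Final buckets:
0: 44 -> 424 -> 994 -> 694
1: .
2: 116 -> 26
3: .
4: 338
5: .
6: .
7: 421
8: .
9: 153 -> 603

5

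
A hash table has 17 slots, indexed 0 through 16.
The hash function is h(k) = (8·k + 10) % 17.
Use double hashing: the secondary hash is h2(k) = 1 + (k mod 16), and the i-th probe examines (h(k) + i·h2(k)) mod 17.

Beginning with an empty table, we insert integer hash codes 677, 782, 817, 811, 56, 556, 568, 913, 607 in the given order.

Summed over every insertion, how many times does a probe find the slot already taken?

4

677: h=3 → slot 3
782: h=10 → slot 10
817: h=1 → slot 1
811: h=4 → slot 4
56: h=16 → slot 16
556: h=4, h2=13, probe 4,0 → slot 0
568: h=15 → slot 15
913: h=4, h2=2, probe 4,6 → slot 6
607: h=4, h2=16, probe 4,3,2 → slot 2
Table: [556, 817, 607, 677, 811, —, 913, —, —, —, 782, —, —, —, —, 568, 56]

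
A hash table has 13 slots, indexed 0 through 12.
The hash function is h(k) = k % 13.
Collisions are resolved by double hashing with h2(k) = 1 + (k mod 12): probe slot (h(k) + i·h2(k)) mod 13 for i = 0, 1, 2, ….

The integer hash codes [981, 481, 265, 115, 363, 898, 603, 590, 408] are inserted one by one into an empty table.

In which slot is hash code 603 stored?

981: h=6 -> slot 6
481: h=0 -> slot 0
265: h=5 -> slot 5
115: h=11 -> slot 11
363: h=12 -> slot 12
898: h=1 -> slot 1
603: h=5, h2=4, probe 5,9 -> slot 9
590: h=5, h2=3, probe 5,8 -> slot 8
408: h=5, h2=1, probe 5,6,7 -> slot 7
Table: [481, 898, -, -, -, 265, 981, 408, 590, 603, -, 115, 363]

9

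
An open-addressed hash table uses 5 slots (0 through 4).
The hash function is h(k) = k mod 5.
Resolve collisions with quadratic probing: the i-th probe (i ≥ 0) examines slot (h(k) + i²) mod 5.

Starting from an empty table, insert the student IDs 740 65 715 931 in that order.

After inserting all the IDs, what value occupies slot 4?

740: h=0 → slot 0
65: h=0, probe 0,1 → slot 1
715: h=0, probe 0,1,4 → slot 4
931: h=1, probe 1,2 → slot 2
Table: [740, 65, 931, —, 715]

715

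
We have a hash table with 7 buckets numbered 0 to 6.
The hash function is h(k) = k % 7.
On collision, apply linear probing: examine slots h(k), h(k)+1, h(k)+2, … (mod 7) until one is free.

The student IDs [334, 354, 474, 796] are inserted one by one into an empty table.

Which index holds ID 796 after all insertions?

0

334 hashes to 5; slot 5 is free => place at 5.
354 hashes to 4; slot 4 is free => place at 4.
474 hashes to 5; 5 taken => place at 6.
796 hashes to 5; 5,6 taken => place at 0.
Table: [796, ∅, ∅, ∅, 354, 334, 474]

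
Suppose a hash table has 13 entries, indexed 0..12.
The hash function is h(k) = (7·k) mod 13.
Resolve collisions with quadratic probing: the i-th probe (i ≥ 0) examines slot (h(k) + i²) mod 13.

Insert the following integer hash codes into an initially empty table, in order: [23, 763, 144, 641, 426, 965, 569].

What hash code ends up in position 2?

641

Insert 23: h=5, slot 5 empty -> index 5.
Insert 763: h=11, slot 11 empty -> index 11.
Insert 144: h=7, slot 7 empty -> index 7.
Insert 641: h=2, slot 2 empty -> index 2.
Insert 426: h=5, slot 5 occupied -> index 6.
Insert 965: h=8, slot 8 empty -> index 8.
Insert 569: h=5, slots 5,6 occupied -> index 9.
Table: [-, -, 641, -, -, 23, 426, 144, 965, 569, -, 763, -]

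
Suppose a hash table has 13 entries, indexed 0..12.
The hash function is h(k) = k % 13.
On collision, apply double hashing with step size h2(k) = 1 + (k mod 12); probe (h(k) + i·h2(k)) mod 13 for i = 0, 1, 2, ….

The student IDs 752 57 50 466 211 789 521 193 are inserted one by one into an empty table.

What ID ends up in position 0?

Insert 752: h=11, slot 11 empty -> index 11.
Insert 57: h=5, slot 5 empty -> index 5.
Insert 50: h=11, h2=3, slot 11 occupied -> index 1.
Insert 466: h=11, h2=11, slot 11 occupied -> index 9.
Insert 211: h=3, slot 3 empty -> index 3.
Insert 789: h=9, h2=10, slot 9 occupied -> index 6.
Insert 521: h=1, h2=6, slot 1 occupied -> index 7.
Insert 193: h=11, h2=2, slot 11 occupied -> index 0.
Table: [193, 50, ., 211, ., 57, 789, 521, ., 466, ., 752, .]

193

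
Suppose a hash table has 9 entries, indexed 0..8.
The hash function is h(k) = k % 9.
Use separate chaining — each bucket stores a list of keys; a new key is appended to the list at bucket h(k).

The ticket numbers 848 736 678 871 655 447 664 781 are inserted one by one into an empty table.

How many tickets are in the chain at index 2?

848 → bucket 2
736 → bucket 7
678 → bucket 3
871 → bucket 7 (collision)
655 → bucket 7 (collision)
447 → bucket 6
664 → bucket 7 (collision)
781 → bucket 7 (collision)
Final buckets:
0: ∅
1: ∅
2: 848
3: 678
4: ∅
5: ∅
6: 447
7: 736 -> 871 -> 655 -> 664 -> 781
8: ∅

1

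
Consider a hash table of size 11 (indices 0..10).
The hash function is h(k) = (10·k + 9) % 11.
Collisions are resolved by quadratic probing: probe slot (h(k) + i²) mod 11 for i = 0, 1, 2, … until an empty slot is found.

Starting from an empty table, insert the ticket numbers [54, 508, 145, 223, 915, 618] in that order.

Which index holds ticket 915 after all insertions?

0

54: h=10 → slot 10
508: h=7 → slot 7
145: h=7, probe 7,8 → slot 8
223: h=6 → slot 6
915: h=7, probe 7,8,0 → slot 0
618: h=7, probe 7,8,0,5 → slot 5
Table: [915, ., ., ., ., 618, 223, 508, 145, ., 54]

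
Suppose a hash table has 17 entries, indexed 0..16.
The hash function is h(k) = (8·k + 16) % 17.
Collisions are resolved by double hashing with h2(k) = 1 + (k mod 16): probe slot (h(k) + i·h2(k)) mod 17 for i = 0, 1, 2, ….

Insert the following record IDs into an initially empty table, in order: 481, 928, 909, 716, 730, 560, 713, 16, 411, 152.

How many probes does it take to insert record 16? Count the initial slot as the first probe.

Insert 481: h=5, slot 5 empty => index 5.
Insert 928: h=11, slot 11 empty => index 11.
Insert 909: h=12, slot 12 empty => index 12.
Insert 716: h=15, slot 15 empty => index 15.
Insert 730: h=8, slot 8 empty => index 8.
Insert 560: h=8, h2=1, slot 8 occupied => index 9.
Insert 713: h=8, h2=10, slot 8 occupied => index 1.
Insert 16: h=8, h2=1, slots 8,9 occupied => index 10.
Insert 411: h=6, slot 6 empty => index 6.
Insert 152: h=8, h2=9, slot 8 occupied => index 0.
Table: [152, 713, —, —, —, 481, 411, —, 730, 560, 16, 928, 909, —, —, 716, —]

3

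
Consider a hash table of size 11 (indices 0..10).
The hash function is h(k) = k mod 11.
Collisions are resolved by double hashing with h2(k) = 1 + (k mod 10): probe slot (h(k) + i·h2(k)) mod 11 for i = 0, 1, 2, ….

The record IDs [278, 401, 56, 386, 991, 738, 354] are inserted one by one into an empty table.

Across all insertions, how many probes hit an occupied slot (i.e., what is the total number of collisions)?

5

278: h=3 -> slot 3
401: h=5 -> slot 5
56: h=1 -> slot 1
386: h=1, h2=7, probe 1,8 -> slot 8
991: h=1, h2=2, probe 1,3,5,7 -> slot 7
738: h=1, h2=9, probe 1,10 -> slot 10
354: h=2 -> slot 2
Table: [∅, 56, 354, 278, ∅, 401, ∅, 991, 386, ∅, 738]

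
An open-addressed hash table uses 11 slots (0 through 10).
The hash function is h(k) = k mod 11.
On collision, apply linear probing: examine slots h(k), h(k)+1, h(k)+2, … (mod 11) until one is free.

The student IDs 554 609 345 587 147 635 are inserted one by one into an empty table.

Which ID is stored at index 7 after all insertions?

554: h=4 → slot 4
609: h=4, probe 4,5 → slot 5
345: h=4, probe 4,5,6 → slot 6
587: h=4, probe 4,5,6,7 → slot 7
147: h=4, probe 4,5,6,7,8 → slot 8
635: h=8, probe 8,9 → slot 9
Table: [_, _, _, _, 554, 609, 345, 587, 147, 635, _]

587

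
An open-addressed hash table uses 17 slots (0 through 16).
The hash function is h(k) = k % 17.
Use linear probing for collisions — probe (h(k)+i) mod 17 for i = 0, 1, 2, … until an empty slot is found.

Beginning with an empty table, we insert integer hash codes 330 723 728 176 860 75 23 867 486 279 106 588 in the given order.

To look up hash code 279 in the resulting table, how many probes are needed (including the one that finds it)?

7

Insert 330: h=7, slot 7 empty => index 7.
Insert 723: h=9, slot 9 empty => index 9.
Insert 728: h=14, slot 14 empty => index 14.
Insert 176: h=6, slot 6 empty => index 6.
Insert 860: h=10, slot 10 empty => index 10.
Insert 75: h=7, slot 7 occupied => index 8.
Insert 23: h=6, slots 6,7,8,9,10 occupied => index 11.
Insert 867: h=0, slot 0 empty => index 0.
Insert 486: h=10, slots 10,11 occupied => index 12.
Insert 279: h=7, slots 7,8,9,10,11,12 occupied => index 13.
Insert 106: h=4, slot 4 empty => index 4.
Insert 588: h=10, slots 10,11,12,13,14 occupied => index 15.
Table: [867, _, _, _, 106, _, 176, 330, 75, 723, 860, 23, 486, 279, 728, 588, _]
Lookup 279: h=7, probe 7,8,9,10,11,12,13 → found at 13.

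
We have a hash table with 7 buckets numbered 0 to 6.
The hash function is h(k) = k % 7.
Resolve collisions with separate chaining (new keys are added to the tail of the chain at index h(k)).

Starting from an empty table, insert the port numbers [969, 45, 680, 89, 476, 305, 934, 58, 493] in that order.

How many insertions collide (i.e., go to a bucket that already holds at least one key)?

3

969 -> bucket 3
45 -> bucket 3 (collision)
680 -> bucket 1
89 -> bucket 5
476 -> bucket 0
305 -> bucket 4
934 -> bucket 3 (collision)
58 -> bucket 2
493 -> bucket 3 (collision)
Final buckets:
0: 476
1: 680
2: 58
3: 969 -> 45 -> 934 -> 493
4: 305
5: 89
6: -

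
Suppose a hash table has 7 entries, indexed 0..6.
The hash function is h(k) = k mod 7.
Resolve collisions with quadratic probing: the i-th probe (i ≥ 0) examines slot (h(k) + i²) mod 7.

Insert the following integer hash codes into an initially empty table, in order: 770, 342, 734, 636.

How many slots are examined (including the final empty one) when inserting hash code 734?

770 hashes to 0; slot 0 is free -> place at 0.
342 hashes to 6; slot 6 is free -> place at 6.
734 hashes to 6; 6,0 taken -> place at 3.
636 hashes to 6; 6,0,3 taken -> place at 1.
Table: [770, 636, ∅, 734, ∅, ∅, 342]

3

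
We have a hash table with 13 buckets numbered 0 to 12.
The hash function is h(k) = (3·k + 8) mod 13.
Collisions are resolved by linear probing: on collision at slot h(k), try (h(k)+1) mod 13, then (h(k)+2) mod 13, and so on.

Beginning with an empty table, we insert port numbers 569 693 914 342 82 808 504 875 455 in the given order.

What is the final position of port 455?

2

569: h=12 → slot 12
693: h=7 → slot 7
914: h=7, probe 7,8 → slot 8
342: h=7, probe 7,8,9 → slot 9
82: h=7, probe 7,8,9,10 → slot 10
808: h=1 → slot 1
504: h=12, probe 12,0 → slot 0
875: h=7, probe 7,8,9,10,11 → slot 11
455: h=8, probe 8,9,10,11,12,0,1,2 → slot 2
Table: [504, 808, 455, -, -, -, -, 693, 914, 342, 82, 875, 569]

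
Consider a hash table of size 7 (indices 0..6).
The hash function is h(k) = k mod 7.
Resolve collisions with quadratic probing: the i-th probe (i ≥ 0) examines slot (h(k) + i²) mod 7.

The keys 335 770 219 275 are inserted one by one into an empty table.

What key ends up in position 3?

275

Insert 335: h=6, slot 6 empty → index 6.
Insert 770: h=0, slot 0 empty → index 0.
Insert 219: h=2, slot 2 empty → index 2.
Insert 275: h=2, slot 2 occupied → index 3.
Table: [770, _, 219, 275, _, _, 335]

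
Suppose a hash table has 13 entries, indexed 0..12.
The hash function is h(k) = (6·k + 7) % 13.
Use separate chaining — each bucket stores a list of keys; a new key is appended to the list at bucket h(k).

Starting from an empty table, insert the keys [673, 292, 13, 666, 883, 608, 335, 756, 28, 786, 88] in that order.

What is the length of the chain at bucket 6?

2

Insert 673: h=2, bucket 2 empty → new chain.
Insert 292: h=4, bucket 4 empty → new chain.
Insert 13: h=7, bucket 7 empty → new chain.
Insert 666: h=12, bucket 12 empty → new chain.
Insert 883: h=1, bucket 1 empty → new chain.
Insert 608: h=2, bucket 2 nonempty → append to chain.
Insert 335: h=2, bucket 2 nonempty → append to chain.
Insert 756: h=6, bucket 6 empty → new chain.
Insert 28: h=6, bucket 6 nonempty → append to chain.
Insert 786: h=4, bucket 4 nonempty → append to chain.
Insert 88: h=2, bucket 2 nonempty → append to chain.
Final buckets:
0: _
1: 883
2: 673 -> 608 -> 335 -> 88
3: _
4: 292 -> 786
5: _
6: 756 -> 28
7: 13
8: _
9: _
10: _
11: _
12: 666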